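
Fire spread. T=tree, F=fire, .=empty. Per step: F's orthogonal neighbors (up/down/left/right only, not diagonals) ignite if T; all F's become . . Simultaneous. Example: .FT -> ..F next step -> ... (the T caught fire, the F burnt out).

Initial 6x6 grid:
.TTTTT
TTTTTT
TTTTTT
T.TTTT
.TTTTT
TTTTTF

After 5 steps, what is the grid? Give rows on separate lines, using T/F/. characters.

Step 1: 2 trees catch fire, 1 burn out
  .TTTTT
  TTTTTT
  TTTTTT
  T.TTTT
  .TTTTF
  TTTTF.
Step 2: 3 trees catch fire, 2 burn out
  .TTTTT
  TTTTTT
  TTTTTT
  T.TTTF
  .TTTF.
  TTTF..
Step 3: 4 trees catch fire, 3 burn out
  .TTTTT
  TTTTTT
  TTTTTF
  T.TTF.
  .TTF..
  TTF...
Step 4: 5 trees catch fire, 4 burn out
  .TTTTT
  TTTTTF
  TTTTF.
  T.TF..
  .TF...
  TF....
Step 5: 6 trees catch fire, 5 burn out
  .TTTTF
  TTTTF.
  TTTF..
  T.F...
  .F....
  F.....

.TTTTF
TTTTF.
TTTF..
T.F...
.F....
F.....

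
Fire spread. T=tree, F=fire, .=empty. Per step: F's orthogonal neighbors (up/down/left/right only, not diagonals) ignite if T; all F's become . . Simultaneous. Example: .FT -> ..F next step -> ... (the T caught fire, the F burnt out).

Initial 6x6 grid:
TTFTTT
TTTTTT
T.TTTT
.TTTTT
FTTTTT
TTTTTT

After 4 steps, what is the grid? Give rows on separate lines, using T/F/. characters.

Step 1: 5 trees catch fire, 2 burn out
  TF.FTT
  TTFTTT
  T.TTTT
  .TTTTT
  .FTTTT
  FTTTTT
Step 2: 8 trees catch fire, 5 burn out
  F...FT
  TF.FTT
  T.FTTT
  .FTTTT
  ..FTTT
  .FTTTT
Step 3: 7 trees catch fire, 8 burn out
  .....F
  F...FT
  T..FTT
  ..FTTT
  ...FTT
  ..FTTT
Step 4: 6 trees catch fire, 7 burn out
  ......
  .....F
  F...FT
  ...FTT
  ....FT
  ...FTT

......
.....F
F...FT
...FTT
....FT
...FTT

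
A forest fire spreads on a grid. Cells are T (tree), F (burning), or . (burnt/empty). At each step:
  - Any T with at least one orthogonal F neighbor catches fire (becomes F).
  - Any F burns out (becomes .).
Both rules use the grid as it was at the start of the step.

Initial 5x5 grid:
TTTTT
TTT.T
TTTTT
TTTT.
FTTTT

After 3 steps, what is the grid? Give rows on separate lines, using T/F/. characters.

Step 1: 2 trees catch fire, 1 burn out
  TTTTT
  TTT.T
  TTTTT
  FTTT.
  .FTTT
Step 2: 3 trees catch fire, 2 burn out
  TTTTT
  TTT.T
  FTTTT
  .FTT.
  ..FTT
Step 3: 4 trees catch fire, 3 burn out
  TTTTT
  FTT.T
  .FTTT
  ..FT.
  ...FT

TTTTT
FTT.T
.FTTT
..FT.
...FT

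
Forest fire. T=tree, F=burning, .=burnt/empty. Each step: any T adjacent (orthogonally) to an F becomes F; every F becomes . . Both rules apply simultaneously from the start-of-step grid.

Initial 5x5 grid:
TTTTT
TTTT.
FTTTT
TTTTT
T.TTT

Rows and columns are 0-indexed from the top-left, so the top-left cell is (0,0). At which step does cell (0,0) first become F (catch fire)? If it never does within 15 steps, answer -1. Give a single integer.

Step 1: cell (0,0)='T' (+3 fires, +1 burnt)
Step 2: cell (0,0)='F' (+5 fires, +3 burnt)
  -> target ignites at step 2
Step 3: cell (0,0)='.' (+4 fires, +5 burnt)
Step 4: cell (0,0)='.' (+5 fires, +4 burnt)
Step 5: cell (0,0)='.' (+3 fires, +5 burnt)
Step 6: cell (0,0)='.' (+2 fires, +3 burnt)
Step 7: cell (0,0)='.' (+0 fires, +2 burnt)
  fire out at step 7

2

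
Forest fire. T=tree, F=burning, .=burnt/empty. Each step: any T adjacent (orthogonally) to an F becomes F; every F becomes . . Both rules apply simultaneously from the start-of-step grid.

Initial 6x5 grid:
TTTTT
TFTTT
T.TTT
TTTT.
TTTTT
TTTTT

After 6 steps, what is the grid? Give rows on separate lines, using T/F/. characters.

Step 1: 3 trees catch fire, 1 burn out
  TFTTT
  F.FTT
  T.TTT
  TTTT.
  TTTTT
  TTTTT
Step 2: 5 trees catch fire, 3 burn out
  F.FTT
  ...FT
  F.FTT
  TTTT.
  TTTTT
  TTTTT
Step 3: 5 trees catch fire, 5 burn out
  ...FT
  ....F
  ...FT
  FTFT.
  TTTTT
  TTTTT
Step 4: 6 trees catch fire, 5 burn out
  ....F
  .....
  ....F
  .F.F.
  FTFTT
  TTTTT
Step 5: 4 trees catch fire, 6 burn out
  .....
  .....
  .....
  .....
  .F.FT
  FTFTT
Step 6: 3 trees catch fire, 4 burn out
  .....
  .....
  .....
  .....
  ....F
  .F.FT

.....
.....
.....
.....
....F
.F.FT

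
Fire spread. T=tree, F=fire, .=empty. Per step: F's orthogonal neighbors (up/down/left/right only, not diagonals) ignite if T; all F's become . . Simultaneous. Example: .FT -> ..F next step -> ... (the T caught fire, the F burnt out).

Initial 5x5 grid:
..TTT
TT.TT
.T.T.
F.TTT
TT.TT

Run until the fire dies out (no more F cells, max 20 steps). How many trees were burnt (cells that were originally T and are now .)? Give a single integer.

Answer: 2

Derivation:
Step 1: +1 fires, +1 burnt (F count now 1)
Step 2: +1 fires, +1 burnt (F count now 1)
Step 3: +0 fires, +1 burnt (F count now 0)
Fire out after step 3
Initially T: 16, now '.': 11
Total burnt (originally-T cells now '.'): 2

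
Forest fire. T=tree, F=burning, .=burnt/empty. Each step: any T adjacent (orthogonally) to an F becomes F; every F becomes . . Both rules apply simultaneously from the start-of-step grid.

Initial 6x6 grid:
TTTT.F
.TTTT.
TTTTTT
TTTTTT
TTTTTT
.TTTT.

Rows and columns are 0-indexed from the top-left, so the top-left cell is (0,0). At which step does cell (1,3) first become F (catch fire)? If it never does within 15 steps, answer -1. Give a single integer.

Step 1: cell (1,3)='T' (+0 fires, +1 burnt)
  fire out at step 1
Target never catches fire within 15 steps

-1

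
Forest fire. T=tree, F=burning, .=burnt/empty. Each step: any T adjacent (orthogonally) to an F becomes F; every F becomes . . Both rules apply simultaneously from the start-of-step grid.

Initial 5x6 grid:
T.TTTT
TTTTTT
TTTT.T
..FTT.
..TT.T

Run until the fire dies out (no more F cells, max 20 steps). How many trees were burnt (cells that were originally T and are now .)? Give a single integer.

Step 1: +3 fires, +1 burnt (F count now 3)
Step 2: +5 fires, +3 burnt (F count now 5)
Step 3: +4 fires, +5 burnt (F count now 4)
Step 4: +3 fires, +4 burnt (F count now 3)
Step 5: +3 fires, +3 burnt (F count now 3)
Step 6: +2 fires, +3 burnt (F count now 2)
Step 7: +0 fires, +2 burnt (F count now 0)
Fire out after step 7
Initially T: 21, now '.': 29
Total burnt (originally-T cells now '.'): 20

Answer: 20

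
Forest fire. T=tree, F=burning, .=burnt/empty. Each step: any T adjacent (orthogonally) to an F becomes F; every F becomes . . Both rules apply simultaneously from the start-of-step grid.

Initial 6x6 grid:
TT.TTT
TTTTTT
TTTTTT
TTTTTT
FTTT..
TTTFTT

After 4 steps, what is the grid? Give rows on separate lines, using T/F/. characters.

Step 1: 6 trees catch fire, 2 burn out
  TT.TTT
  TTTTTT
  TTTTTT
  FTTTTT
  .FTF..
  FTF.FT
Step 2: 6 trees catch fire, 6 burn out
  TT.TTT
  TTTTTT
  FTTTTT
  .FTFTT
  ..F...
  .F...F
Step 3: 5 trees catch fire, 6 burn out
  TT.TTT
  FTTTTT
  .FTFTT
  ..F.FT
  ......
  ......
Step 4: 6 trees catch fire, 5 burn out
  FT.TTT
  .FTFTT
  ..F.FT
  .....F
  ......
  ......

FT.TTT
.FTFTT
..F.FT
.....F
......
......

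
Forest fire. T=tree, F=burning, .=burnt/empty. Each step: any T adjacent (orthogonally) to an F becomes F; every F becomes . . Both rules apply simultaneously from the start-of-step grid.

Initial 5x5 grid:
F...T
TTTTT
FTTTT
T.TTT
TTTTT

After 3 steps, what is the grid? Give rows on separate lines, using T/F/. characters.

Step 1: 3 trees catch fire, 2 burn out
  ....T
  FTTTT
  .FTTT
  F.TTT
  TTTTT
Step 2: 3 trees catch fire, 3 burn out
  ....T
  .FTTT
  ..FTT
  ..TTT
  FTTTT
Step 3: 4 trees catch fire, 3 burn out
  ....T
  ..FTT
  ...FT
  ..FTT
  .FTTT

....T
..FTT
...FT
..FTT
.FTTT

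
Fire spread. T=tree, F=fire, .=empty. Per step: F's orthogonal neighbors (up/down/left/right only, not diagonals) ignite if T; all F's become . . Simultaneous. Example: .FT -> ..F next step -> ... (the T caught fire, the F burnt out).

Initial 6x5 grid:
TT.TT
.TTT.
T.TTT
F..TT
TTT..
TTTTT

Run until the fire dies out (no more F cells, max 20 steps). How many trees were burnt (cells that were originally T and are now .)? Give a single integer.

Answer: 9

Derivation:
Step 1: +2 fires, +1 burnt (F count now 2)
Step 2: +2 fires, +2 burnt (F count now 2)
Step 3: +2 fires, +2 burnt (F count now 2)
Step 4: +1 fires, +2 burnt (F count now 1)
Step 5: +1 fires, +1 burnt (F count now 1)
Step 6: +1 fires, +1 burnt (F count now 1)
Step 7: +0 fires, +1 burnt (F count now 0)
Fire out after step 7
Initially T: 21, now '.': 18
Total burnt (originally-T cells now '.'): 9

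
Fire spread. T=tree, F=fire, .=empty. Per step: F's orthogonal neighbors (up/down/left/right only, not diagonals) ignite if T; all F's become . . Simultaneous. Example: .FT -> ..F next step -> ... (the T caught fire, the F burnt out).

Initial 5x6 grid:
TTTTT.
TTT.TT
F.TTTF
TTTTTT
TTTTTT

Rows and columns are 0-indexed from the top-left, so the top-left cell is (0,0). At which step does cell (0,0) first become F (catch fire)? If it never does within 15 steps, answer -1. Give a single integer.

Step 1: cell (0,0)='T' (+5 fires, +2 burnt)
Step 2: cell (0,0)='F' (+8 fires, +5 burnt)
  -> target ignites at step 2
Step 3: cell (0,0)='.' (+8 fires, +8 burnt)
Step 4: cell (0,0)='.' (+4 fires, +8 burnt)
Step 5: cell (0,0)='.' (+0 fires, +4 burnt)
  fire out at step 5

2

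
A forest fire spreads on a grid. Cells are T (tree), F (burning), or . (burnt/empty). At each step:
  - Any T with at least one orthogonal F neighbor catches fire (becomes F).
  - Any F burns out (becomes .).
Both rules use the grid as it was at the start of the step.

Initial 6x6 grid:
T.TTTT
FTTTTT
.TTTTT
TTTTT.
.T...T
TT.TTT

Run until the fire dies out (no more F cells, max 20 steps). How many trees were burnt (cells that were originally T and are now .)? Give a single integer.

Step 1: +2 fires, +1 burnt (F count now 2)
Step 2: +2 fires, +2 burnt (F count now 2)
Step 3: +4 fires, +2 burnt (F count now 4)
Step 4: +6 fires, +4 burnt (F count now 6)
Step 5: +5 fires, +6 burnt (F count now 5)
Step 6: +4 fires, +5 burnt (F count now 4)
Step 7: +0 fires, +4 burnt (F count now 0)
Fire out after step 7
Initially T: 27, now '.': 32
Total burnt (originally-T cells now '.'): 23

Answer: 23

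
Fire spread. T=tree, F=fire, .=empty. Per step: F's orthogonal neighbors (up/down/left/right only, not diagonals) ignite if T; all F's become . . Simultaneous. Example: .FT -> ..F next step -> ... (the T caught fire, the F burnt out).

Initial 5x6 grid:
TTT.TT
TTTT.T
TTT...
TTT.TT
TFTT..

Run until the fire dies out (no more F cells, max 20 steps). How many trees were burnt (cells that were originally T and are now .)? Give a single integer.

Step 1: +3 fires, +1 burnt (F count now 3)
Step 2: +4 fires, +3 burnt (F count now 4)
Step 3: +3 fires, +4 burnt (F count now 3)
Step 4: +3 fires, +3 burnt (F count now 3)
Step 5: +3 fires, +3 burnt (F count now 3)
Step 6: +0 fires, +3 burnt (F count now 0)
Fire out after step 6
Initially T: 21, now '.': 25
Total burnt (originally-T cells now '.'): 16

Answer: 16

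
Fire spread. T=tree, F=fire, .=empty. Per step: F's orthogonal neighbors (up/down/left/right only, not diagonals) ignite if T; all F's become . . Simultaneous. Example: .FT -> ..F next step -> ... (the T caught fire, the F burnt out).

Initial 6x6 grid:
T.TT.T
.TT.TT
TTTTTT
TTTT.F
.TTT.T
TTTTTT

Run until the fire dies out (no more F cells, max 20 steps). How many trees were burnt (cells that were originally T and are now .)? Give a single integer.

Step 1: +2 fires, +1 burnt (F count now 2)
Step 2: +3 fires, +2 burnt (F count now 3)
Step 3: +4 fires, +3 burnt (F count now 4)
Step 4: +3 fires, +4 burnt (F count now 3)
Step 5: +5 fires, +3 burnt (F count now 5)
Step 6: +6 fires, +5 burnt (F count now 6)
Step 7: +4 fires, +6 burnt (F count now 4)
Step 8: +0 fires, +4 burnt (F count now 0)
Fire out after step 8
Initially T: 28, now '.': 35
Total burnt (originally-T cells now '.'): 27

Answer: 27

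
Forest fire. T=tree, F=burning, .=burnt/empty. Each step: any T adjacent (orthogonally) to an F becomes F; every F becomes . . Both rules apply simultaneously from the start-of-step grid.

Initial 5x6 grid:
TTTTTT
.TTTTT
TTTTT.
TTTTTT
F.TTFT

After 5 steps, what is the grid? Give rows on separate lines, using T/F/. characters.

Step 1: 4 trees catch fire, 2 burn out
  TTTTTT
  .TTTTT
  TTTTT.
  FTTTFT
  ..TF.F
Step 2: 6 trees catch fire, 4 burn out
  TTTTTT
  .TTTTT
  FTTTF.
  .FTF.F
  ..F...
Step 3: 4 trees catch fire, 6 burn out
  TTTTTT
  .TTTFT
  .FTF..
  ..F...
  ......
Step 4: 5 trees catch fire, 4 burn out
  TTTTFT
  .FTF.F
  ..F...
  ......
  ......
Step 5: 4 trees catch fire, 5 burn out
  TFTF.F
  ..F...
  ......
  ......
  ......

TFTF.F
..F...
......
......
......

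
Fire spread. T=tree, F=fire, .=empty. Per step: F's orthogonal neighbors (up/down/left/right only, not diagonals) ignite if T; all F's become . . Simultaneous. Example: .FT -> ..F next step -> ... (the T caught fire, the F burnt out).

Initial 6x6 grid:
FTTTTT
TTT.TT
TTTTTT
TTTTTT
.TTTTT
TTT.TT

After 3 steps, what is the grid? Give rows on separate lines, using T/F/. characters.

Step 1: 2 trees catch fire, 1 burn out
  .FTTTT
  FTT.TT
  TTTTTT
  TTTTTT
  .TTTTT
  TTT.TT
Step 2: 3 trees catch fire, 2 burn out
  ..FTTT
  .FT.TT
  FTTTTT
  TTTTTT
  .TTTTT
  TTT.TT
Step 3: 4 trees catch fire, 3 burn out
  ...FTT
  ..F.TT
  .FTTTT
  FTTTTT
  .TTTTT
  TTT.TT

...FTT
..F.TT
.FTTTT
FTTTTT
.TTTTT
TTT.TT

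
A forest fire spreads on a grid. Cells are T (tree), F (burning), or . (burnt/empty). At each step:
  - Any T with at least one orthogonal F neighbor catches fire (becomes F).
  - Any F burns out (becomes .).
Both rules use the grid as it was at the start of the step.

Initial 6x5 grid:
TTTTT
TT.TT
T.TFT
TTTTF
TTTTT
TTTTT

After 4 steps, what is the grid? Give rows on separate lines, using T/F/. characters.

Step 1: 5 trees catch fire, 2 burn out
  TTTTT
  TT.FT
  T.F.F
  TTTF.
  TTTTF
  TTTTT
Step 2: 5 trees catch fire, 5 burn out
  TTTFT
  TT..F
  T....
  TTF..
  TTTF.
  TTTTF
Step 3: 5 trees catch fire, 5 burn out
  TTF.F
  TT...
  T....
  TF...
  TTF..
  TTTF.
Step 4: 4 trees catch fire, 5 burn out
  TF...
  TT...
  T....
  F....
  TF...
  TTF..

TF...
TT...
T....
F....
TF...
TTF..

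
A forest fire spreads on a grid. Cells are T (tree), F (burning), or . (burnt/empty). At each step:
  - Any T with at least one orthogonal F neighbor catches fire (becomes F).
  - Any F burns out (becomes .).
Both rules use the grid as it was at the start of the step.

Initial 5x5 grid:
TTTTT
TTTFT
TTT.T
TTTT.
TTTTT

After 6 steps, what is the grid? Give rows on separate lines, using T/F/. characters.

Step 1: 3 trees catch fire, 1 burn out
  TTTFT
  TTF.F
  TTT.T
  TTTT.
  TTTTT
Step 2: 5 trees catch fire, 3 burn out
  TTF.F
  TF...
  TTF.F
  TTTT.
  TTTTT
Step 3: 4 trees catch fire, 5 burn out
  TF...
  F....
  TF...
  TTFT.
  TTTTT
Step 4: 5 trees catch fire, 4 burn out
  F....
  .....
  F....
  TF.F.
  TTFTT
Step 5: 3 trees catch fire, 5 burn out
  .....
  .....
  .....
  F....
  TF.FT
Step 6: 2 trees catch fire, 3 burn out
  .....
  .....
  .....
  .....
  F...F

.....
.....
.....
.....
F...F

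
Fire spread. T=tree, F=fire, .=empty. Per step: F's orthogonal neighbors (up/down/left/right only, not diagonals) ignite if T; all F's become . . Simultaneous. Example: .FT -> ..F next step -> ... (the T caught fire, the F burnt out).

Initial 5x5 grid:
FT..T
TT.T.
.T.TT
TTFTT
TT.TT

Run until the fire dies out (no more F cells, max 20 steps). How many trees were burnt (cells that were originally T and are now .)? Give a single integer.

Answer: 15

Derivation:
Step 1: +4 fires, +2 burnt (F count now 4)
Step 2: +7 fires, +4 burnt (F count now 7)
Step 3: +4 fires, +7 burnt (F count now 4)
Step 4: +0 fires, +4 burnt (F count now 0)
Fire out after step 4
Initially T: 16, now '.': 24
Total burnt (originally-T cells now '.'): 15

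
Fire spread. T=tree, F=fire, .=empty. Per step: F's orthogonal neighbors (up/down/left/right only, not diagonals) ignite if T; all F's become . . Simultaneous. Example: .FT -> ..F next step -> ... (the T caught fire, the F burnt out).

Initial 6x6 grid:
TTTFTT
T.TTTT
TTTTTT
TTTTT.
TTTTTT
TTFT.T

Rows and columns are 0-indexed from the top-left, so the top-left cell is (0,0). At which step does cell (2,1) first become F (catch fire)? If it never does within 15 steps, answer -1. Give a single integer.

Step 1: cell (2,1)='T' (+6 fires, +2 burnt)
Step 2: cell (2,1)='T' (+9 fires, +6 burnt)
Step 3: cell (2,1)='T' (+8 fires, +9 burnt)
Step 4: cell (2,1)='F' (+6 fires, +8 burnt)
  -> target ignites at step 4
Step 5: cell (2,1)='.' (+2 fires, +6 burnt)
Step 6: cell (2,1)='.' (+0 fires, +2 burnt)
  fire out at step 6

4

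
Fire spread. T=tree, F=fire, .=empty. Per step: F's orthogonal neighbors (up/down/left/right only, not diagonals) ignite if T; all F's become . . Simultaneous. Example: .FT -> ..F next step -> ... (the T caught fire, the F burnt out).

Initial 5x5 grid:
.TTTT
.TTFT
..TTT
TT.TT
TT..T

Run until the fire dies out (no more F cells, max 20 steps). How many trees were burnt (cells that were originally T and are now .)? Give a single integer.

Step 1: +4 fires, +1 burnt (F count now 4)
Step 2: +6 fires, +4 burnt (F count now 6)
Step 3: +2 fires, +6 burnt (F count now 2)
Step 4: +1 fires, +2 burnt (F count now 1)
Step 5: +0 fires, +1 burnt (F count now 0)
Fire out after step 5
Initially T: 17, now '.': 21
Total burnt (originally-T cells now '.'): 13

Answer: 13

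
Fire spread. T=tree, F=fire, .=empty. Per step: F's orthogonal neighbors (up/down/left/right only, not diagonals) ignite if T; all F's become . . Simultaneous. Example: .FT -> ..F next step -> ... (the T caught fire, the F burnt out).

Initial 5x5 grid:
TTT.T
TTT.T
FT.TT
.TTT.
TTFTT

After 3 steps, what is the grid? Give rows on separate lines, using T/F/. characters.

Step 1: 5 trees catch fire, 2 burn out
  TTT.T
  FTT.T
  .F.TT
  .TFT.
  TF.FT
Step 2: 6 trees catch fire, 5 burn out
  FTT.T
  .FT.T
  ...TT
  .F.F.
  F...F
Step 3: 3 trees catch fire, 6 burn out
  .FT.T
  ..F.T
  ...FT
  .....
  .....

.FT.T
..F.T
...FT
.....
.....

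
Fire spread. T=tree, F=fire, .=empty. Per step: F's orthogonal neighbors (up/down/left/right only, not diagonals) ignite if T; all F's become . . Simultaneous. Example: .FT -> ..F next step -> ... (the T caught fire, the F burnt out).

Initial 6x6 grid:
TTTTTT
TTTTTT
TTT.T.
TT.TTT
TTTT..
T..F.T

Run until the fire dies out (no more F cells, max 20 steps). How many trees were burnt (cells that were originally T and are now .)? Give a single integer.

Step 1: +1 fires, +1 burnt (F count now 1)
Step 2: +2 fires, +1 burnt (F count now 2)
Step 3: +2 fires, +2 burnt (F count now 2)
Step 4: +4 fires, +2 burnt (F count now 4)
Step 5: +4 fires, +4 burnt (F count now 4)
Step 6: +6 fires, +4 burnt (F count now 6)
Step 7: +5 fires, +6 burnt (F count now 5)
Step 8: +2 fires, +5 burnt (F count now 2)
Step 9: +0 fires, +2 burnt (F count now 0)
Fire out after step 9
Initially T: 27, now '.': 35
Total burnt (originally-T cells now '.'): 26

Answer: 26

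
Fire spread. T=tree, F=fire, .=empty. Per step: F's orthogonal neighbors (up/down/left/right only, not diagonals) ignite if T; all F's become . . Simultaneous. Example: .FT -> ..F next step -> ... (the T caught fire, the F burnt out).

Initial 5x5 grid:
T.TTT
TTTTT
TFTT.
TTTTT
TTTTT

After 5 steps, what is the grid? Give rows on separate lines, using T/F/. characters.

Step 1: 4 trees catch fire, 1 burn out
  T.TTT
  TFTTT
  F.FT.
  TFTTT
  TTTTT
Step 2: 6 trees catch fire, 4 burn out
  T.TTT
  F.FTT
  ...F.
  F.FTT
  TFTTT
Step 3: 6 trees catch fire, 6 burn out
  F.FTT
  ...FT
  .....
  ...FT
  F.FTT
Step 4: 4 trees catch fire, 6 burn out
  ...FT
  ....F
  .....
  ....F
  ...FT
Step 5: 2 trees catch fire, 4 burn out
  ....F
  .....
  .....
  .....
  ....F

....F
.....
.....
.....
....F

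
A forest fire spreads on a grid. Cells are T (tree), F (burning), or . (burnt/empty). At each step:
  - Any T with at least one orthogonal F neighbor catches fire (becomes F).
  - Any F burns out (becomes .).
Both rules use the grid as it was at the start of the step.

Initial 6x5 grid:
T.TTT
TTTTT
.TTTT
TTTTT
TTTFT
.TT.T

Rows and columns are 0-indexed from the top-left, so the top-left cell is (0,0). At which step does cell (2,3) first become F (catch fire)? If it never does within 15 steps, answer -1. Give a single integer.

Step 1: cell (2,3)='T' (+3 fires, +1 burnt)
Step 2: cell (2,3)='F' (+6 fires, +3 burnt)
  -> target ignites at step 2
Step 3: cell (2,3)='.' (+6 fires, +6 burnt)
Step 4: cell (2,3)='.' (+5 fires, +6 burnt)
Step 5: cell (2,3)='.' (+3 fires, +5 burnt)
Step 6: cell (2,3)='.' (+1 fires, +3 burnt)
Step 7: cell (2,3)='.' (+1 fires, +1 burnt)
Step 8: cell (2,3)='.' (+0 fires, +1 burnt)
  fire out at step 8

2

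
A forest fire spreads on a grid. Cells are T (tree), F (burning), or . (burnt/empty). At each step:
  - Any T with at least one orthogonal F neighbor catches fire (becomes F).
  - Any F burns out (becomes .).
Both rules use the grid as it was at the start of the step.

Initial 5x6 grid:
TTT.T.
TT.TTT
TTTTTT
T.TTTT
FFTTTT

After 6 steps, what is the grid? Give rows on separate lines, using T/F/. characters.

Step 1: 2 trees catch fire, 2 burn out
  TTT.T.
  TT.TTT
  TTTTTT
  F.TTTT
  ..FTTT
Step 2: 3 trees catch fire, 2 burn out
  TTT.T.
  TT.TTT
  FTTTTT
  ..FTTT
  ...FTT
Step 3: 5 trees catch fire, 3 burn out
  TTT.T.
  FT.TTT
  .FFTTT
  ...FTT
  ....FT
Step 4: 5 trees catch fire, 5 burn out
  FTT.T.
  .F.TTT
  ...FTT
  ....FT
  .....F
Step 5: 4 trees catch fire, 5 burn out
  .FT.T.
  ...FTT
  ....FT
  .....F
  ......
Step 6: 3 trees catch fire, 4 burn out
  ..F.T.
  ....FT
  .....F
  ......
  ......

..F.T.
....FT
.....F
......
......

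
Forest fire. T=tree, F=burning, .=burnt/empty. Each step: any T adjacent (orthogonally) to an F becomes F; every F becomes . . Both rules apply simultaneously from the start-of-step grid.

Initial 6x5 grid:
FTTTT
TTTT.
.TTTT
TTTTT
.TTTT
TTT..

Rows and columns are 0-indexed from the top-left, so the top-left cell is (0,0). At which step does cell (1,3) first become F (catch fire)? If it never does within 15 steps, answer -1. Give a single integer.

Step 1: cell (1,3)='T' (+2 fires, +1 burnt)
Step 2: cell (1,3)='T' (+2 fires, +2 burnt)
Step 3: cell (1,3)='T' (+3 fires, +2 burnt)
Step 4: cell (1,3)='F' (+4 fires, +3 burnt)
  -> target ignites at step 4
Step 5: cell (1,3)='.' (+4 fires, +4 burnt)
Step 6: cell (1,3)='.' (+4 fires, +4 burnt)
Step 7: cell (1,3)='.' (+4 fires, +4 burnt)
Step 8: cell (1,3)='.' (+1 fires, +4 burnt)
Step 9: cell (1,3)='.' (+0 fires, +1 burnt)
  fire out at step 9

4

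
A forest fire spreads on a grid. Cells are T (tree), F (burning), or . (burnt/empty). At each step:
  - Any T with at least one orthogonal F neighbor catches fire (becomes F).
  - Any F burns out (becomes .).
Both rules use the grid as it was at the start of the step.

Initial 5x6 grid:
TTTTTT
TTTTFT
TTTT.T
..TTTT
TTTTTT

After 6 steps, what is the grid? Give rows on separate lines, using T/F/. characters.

Step 1: 3 trees catch fire, 1 burn out
  TTTTFT
  TTTF.F
  TTTT.T
  ..TTTT
  TTTTTT
Step 2: 5 trees catch fire, 3 burn out
  TTTF.F
  TTF...
  TTTF.F
  ..TTTT
  TTTTTT
Step 3: 5 trees catch fire, 5 burn out
  TTF...
  TF....
  TTF...
  ..TFTF
  TTTTTT
Step 4: 7 trees catch fire, 5 burn out
  TF....
  F.....
  TF....
  ..F.F.
  TTTFTF
Step 5: 4 trees catch fire, 7 burn out
  F.....
  ......
  F.....
  ......
  TTF.F.
Step 6: 1 trees catch fire, 4 burn out
  ......
  ......
  ......
  ......
  TF....

......
......
......
......
TF....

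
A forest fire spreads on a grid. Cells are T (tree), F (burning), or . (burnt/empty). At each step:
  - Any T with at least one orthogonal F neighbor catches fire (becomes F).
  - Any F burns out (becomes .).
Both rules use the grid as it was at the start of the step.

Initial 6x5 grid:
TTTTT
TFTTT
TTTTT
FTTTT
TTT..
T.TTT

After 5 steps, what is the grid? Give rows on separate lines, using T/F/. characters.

Step 1: 7 trees catch fire, 2 burn out
  TFTTT
  F.FTT
  FFTTT
  .FTTT
  FTT..
  T.TTT
Step 2: 7 trees catch fire, 7 burn out
  F.FTT
  ...FT
  ..FTT
  ..FTT
  .FT..
  F.TTT
Step 3: 5 trees catch fire, 7 burn out
  ...FT
  ....F
  ...FT
  ...FT
  ..F..
  ..TTT
Step 4: 4 trees catch fire, 5 burn out
  ....F
  .....
  ....F
  ....F
  .....
  ..FTT
Step 5: 1 trees catch fire, 4 burn out
  .....
  .....
  .....
  .....
  .....
  ...FT

.....
.....
.....
.....
.....
...FT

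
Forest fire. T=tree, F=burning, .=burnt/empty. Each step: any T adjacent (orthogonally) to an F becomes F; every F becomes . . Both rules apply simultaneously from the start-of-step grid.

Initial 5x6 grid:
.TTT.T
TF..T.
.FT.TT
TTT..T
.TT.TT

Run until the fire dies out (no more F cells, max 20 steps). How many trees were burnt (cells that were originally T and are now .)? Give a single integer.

Step 1: +4 fires, +2 burnt (F count now 4)
Step 2: +4 fires, +4 burnt (F count now 4)
Step 3: +2 fires, +4 burnt (F count now 2)
Step 4: +0 fires, +2 burnt (F count now 0)
Fire out after step 4
Initially T: 17, now '.': 23
Total burnt (originally-T cells now '.'): 10

Answer: 10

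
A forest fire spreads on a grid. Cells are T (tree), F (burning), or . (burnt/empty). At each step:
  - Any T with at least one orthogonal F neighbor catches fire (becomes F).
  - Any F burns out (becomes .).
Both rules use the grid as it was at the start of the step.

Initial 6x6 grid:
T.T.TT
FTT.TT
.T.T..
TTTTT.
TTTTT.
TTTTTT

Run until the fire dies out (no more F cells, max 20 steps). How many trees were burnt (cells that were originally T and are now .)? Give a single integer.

Answer: 22

Derivation:
Step 1: +2 fires, +1 burnt (F count now 2)
Step 2: +2 fires, +2 burnt (F count now 2)
Step 3: +2 fires, +2 burnt (F count now 2)
Step 4: +3 fires, +2 burnt (F count now 3)
Step 5: +4 fires, +3 burnt (F count now 4)
Step 6: +5 fires, +4 burnt (F count now 5)
Step 7: +2 fires, +5 burnt (F count now 2)
Step 8: +1 fires, +2 burnt (F count now 1)
Step 9: +1 fires, +1 burnt (F count now 1)
Step 10: +0 fires, +1 burnt (F count now 0)
Fire out after step 10
Initially T: 26, now '.': 32
Total burnt (originally-T cells now '.'): 22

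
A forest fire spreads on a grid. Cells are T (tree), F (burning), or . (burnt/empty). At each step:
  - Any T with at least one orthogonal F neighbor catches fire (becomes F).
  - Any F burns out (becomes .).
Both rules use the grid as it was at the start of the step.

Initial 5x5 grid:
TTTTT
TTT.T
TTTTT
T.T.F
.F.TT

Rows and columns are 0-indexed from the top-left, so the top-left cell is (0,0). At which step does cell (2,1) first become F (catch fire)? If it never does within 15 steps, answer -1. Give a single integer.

Step 1: cell (2,1)='T' (+2 fires, +2 burnt)
Step 2: cell (2,1)='T' (+3 fires, +2 burnt)
Step 3: cell (2,1)='T' (+2 fires, +3 burnt)
Step 4: cell (2,1)='F' (+4 fires, +2 burnt)
  -> target ignites at step 4
Step 5: cell (2,1)='.' (+3 fires, +4 burnt)
Step 6: cell (2,1)='.' (+3 fires, +3 burnt)
Step 7: cell (2,1)='.' (+1 fires, +3 burnt)
Step 8: cell (2,1)='.' (+0 fires, +1 burnt)
  fire out at step 8

4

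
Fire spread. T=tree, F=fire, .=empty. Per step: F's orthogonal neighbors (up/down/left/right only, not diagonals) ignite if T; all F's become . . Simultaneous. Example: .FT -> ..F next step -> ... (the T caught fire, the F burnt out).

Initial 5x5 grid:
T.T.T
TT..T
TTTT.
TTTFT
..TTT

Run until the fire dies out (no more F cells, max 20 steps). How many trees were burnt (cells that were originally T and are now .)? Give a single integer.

Step 1: +4 fires, +1 burnt (F count now 4)
Step 2: +4 fires, +4 burnt (F count now 4)
Step 3: +2 fires, +4 burnt (F count now 2)
Step 4: +2 fires, +2 burnt (F count now 2)
Step 5: +1 fires, +2 burnt (F count now 1)
Step 6: +1 fires, +1 burnt (F count now 1)
Step 7: +0 fires, +1 burnt (F count now 0)
Fire out after step 7
Initially T: 17, now '.': 22
Total burnt (originally-T cells now '.'): 14

Answer: 14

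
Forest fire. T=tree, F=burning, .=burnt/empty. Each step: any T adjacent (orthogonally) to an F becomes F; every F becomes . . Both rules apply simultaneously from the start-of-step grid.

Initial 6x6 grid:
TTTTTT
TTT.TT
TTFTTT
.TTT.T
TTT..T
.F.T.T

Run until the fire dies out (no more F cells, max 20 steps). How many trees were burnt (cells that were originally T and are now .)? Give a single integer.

Answer: 25

Derivation:
Step 1: +5 fires, +2 burnt (F count now 5)
Step 2: +8 fires, +5 burnt (F count now 8)
Step 3: +5 fires, +8 burnt (F count now 5)
Step 4: +4 fires, +5 burnt (F count now 4)
Step 5: +2 fires, +4 burnt (F count now 2)
Step 6: +1 fires, +2 burnt (F count now 1)
Step 7: +0 fires, +1 burnt (F count now 0)
Fire out after step 7
Initially T: 26, now '.': 35
Total burnt (originally-T cells now '.'): 25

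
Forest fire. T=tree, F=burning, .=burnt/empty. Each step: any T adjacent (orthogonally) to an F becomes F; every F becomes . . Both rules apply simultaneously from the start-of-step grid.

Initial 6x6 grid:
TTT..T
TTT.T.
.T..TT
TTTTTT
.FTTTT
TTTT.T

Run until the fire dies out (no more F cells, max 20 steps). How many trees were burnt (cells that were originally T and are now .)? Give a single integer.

Answer: 25

Derivation:
Step 1: +3 fires, +1 burnt (F count now 3)
Step 2: +6 fires, +3 burnt (F count now 6)
Step 3: +4 fires, +6 burnt (F count now 4)
Step 4: +5 fires, +4 burnt (F count now 5)
Step 5: +5 fires, +5 burnt (F count now 5)
Step 6: +2 fires, +5 burnt (F count now 2)
Step 7: +0 fires, +2 burnt (F count now 0)
Fire out after step 7
Initially T: 26, now '.': 35
Total burnt (originally-T cells now '.'): 25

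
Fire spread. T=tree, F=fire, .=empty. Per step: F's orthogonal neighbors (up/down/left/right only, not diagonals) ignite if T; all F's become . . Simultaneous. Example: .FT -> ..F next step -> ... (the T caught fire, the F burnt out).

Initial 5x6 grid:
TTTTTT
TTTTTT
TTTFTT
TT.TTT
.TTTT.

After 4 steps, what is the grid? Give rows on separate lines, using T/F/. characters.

Step 1: 4 trees catch fire, 1 burn out
  TTTTTT
  TTTFTT
  TTF.FT
  TT.FTT
  .TTTT.
Step 2: 7 trees catch fire, 4 burn out
  TTTFTT
  TTF.FT
  TF...F
  TT..FT
  .TTFT.
Step 3: 9 trees catch fire, 7 burn out
  TTF.FT
  TF...F
  F.....
  TF...F
  .TF.F.
Step 4: 5 trees catch fire, 9 burn out
  TF...F
  F.....
  ......
  F.....
  .F....

TF...F
F.....
......
F.....
.F....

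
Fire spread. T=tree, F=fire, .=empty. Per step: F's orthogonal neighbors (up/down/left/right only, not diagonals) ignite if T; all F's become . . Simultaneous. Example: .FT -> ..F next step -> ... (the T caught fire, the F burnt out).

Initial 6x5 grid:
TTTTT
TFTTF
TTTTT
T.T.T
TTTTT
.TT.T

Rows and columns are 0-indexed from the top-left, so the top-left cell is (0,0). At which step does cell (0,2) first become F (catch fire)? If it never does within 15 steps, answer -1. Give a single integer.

Step 1: cell (0,2)='T' (+7 fires, +2 burnt)
Step 2: cell (0,2)='F' (+7 fires, +7 burnt)
  -> target ignites at step 2
Step 3: cell (0,2)='.' (+3 fires, +7 burnt)
Step 4: cell (0,2)='.' (+4 fires, +3 burnt)
Step 5: cell (0,2)='.' (+2 fires, +4 burnt)
Step 6: cell (0,2)='.' (+1 fires, +2 burnt)
Step 7: cell (0,2)='.' (+0 fires, +1 burnt)
  fire out at step 7

2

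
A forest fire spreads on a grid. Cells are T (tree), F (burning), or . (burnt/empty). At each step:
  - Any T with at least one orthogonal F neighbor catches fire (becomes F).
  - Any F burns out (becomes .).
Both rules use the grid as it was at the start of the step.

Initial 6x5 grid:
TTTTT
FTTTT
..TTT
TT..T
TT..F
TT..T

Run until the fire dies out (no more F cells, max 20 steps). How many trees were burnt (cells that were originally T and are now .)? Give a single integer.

Answer: 14

Derivation:
Step 1: +4 fires, +2 burnt (F count now 4)
Step 2: +3 fires, +4 burnt (F count now 3)
Step 3: +5 fires, +3 burnt (F count now 5)
Step 4: +2 fires, +5 burnt (F count now 2)
Step 5: +0 fires, +2 burnt (F count now 0)
Fire out after step 5
Initially T: 20, now '.': 24
Total burnt (originally-T cells now '.'): 14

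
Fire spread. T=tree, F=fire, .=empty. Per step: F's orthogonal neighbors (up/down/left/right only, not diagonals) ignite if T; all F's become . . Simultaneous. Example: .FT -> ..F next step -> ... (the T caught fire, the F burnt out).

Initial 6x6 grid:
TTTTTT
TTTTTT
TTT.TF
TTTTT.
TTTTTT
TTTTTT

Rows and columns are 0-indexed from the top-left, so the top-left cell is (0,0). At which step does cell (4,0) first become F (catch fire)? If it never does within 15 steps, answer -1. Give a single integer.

Step 1: cell (4,0)='T' (+2 fires, +1 burnt)
Step 2: cell (4,0)='T' (+3 fires, +2 burnt)
Step 3: cell (4,0)='T' (+4 fires, +3 burnt)
Step 4: cell (4,0)='T' (+6 fires, +4 burnt)
Step 5: cell (4,0)='T' (+7 fires, +6 burnt)
Step 6: cell (4,0)='T' (+6 fires, +7 burnt)
Step 7: cell (4,0)='F' (+4 fires, +6 burnt)
  -> target ignites at step 7
Step 8: cell (4,0)='.' (+1 fires, +4 burnt)
Step 9: cell (4,0)='.' (+0 fires, +1 burnt)
  fire out at step 9

7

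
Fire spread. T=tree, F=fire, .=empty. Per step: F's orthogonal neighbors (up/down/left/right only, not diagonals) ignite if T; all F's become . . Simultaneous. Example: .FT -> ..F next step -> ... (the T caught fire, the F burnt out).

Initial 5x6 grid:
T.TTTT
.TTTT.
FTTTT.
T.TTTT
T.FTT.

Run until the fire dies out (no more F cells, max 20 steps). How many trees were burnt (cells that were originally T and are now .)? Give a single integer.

Step 1: +4 fires, +2 burnt (F count now 4)
Step 2: +5 fires, +4 burnt (F count now 5)
Step 3: +3 fires, +5 burnt (F count now 3)
Step 4: +4 fires, +3 burnt (F count now 4)
Step 5: +2 fires, +4 burnt (F count now 2)
Step 6: +1 fires, +2 burnt (F count now 1)
Step 7: +1 fires, +1 burnt (F count now 1)
Step 8: +0 fires, +1 burnt (F count now 0)
Fire out after step 8
Initially T: 21, now '.': 29
Total burnt (originally-T cells now '.'): 20

Answer: 20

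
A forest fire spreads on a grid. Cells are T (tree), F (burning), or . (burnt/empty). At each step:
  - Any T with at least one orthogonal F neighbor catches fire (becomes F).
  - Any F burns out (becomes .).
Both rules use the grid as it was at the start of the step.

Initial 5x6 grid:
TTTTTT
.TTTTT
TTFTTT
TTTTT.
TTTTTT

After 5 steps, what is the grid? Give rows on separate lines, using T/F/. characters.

Step 1: 4 trees catch fire, 1 burn out
  TTTTTT
  .TFTTT
  TF.FTT
  TTFTT.
  TTTTTT
Step 2: 8 trees catch fire, 4 burn out
  TTFTTT
  .F.FTT
  F...FT
  TF.FT.
  TTFTTT
Step 3: 8 trees catch fire, 8 burn out
  TF.FTT
  ....FT
  .....F
  F...F.
  TF.FTT
Step 4: 5 trees catch fire, 8 burn out
  F...FT
  .....F
  ......
  ......
  F...FT
Step 5: 2 trees catch fire, 5 burn out
  .....F
  ......
  ......
  ......
  .....F

.....F
......
......
......
.....F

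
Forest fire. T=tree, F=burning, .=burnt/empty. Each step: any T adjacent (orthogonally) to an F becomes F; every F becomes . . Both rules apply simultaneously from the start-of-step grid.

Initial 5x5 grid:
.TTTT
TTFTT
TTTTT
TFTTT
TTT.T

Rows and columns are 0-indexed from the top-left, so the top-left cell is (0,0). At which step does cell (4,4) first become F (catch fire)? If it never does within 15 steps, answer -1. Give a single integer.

Step 1: cell (4,4)='T' (+8 fires, +2 burnt)
Step 2: cell (4,4)='T' (+9 fires, +8 burnt)
Step 3: cell (4,4)='T' (+3 fires, +9 burnt)
Step 4: cell (4,4)='F' (+1 fires, +3 burnt)
  -> target ignites at step 4
Step 5: cell (4,4)='.' (+0 fires, +1 burnt)
  fire out at step 5

4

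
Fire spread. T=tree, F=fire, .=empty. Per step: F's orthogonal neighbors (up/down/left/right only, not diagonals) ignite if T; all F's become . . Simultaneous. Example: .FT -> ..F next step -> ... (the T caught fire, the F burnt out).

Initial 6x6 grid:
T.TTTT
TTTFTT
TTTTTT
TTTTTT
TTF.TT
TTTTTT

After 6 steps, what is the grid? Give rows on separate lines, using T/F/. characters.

Step 1: 7 trees catch fire, 2 burn out
  T.TFTT
  TTF.FT
  TTTFTT
  TTFTTT
  TF..TT
  TTFTTT
Step 2: 11 trees catch fire, 7 burn out
  T.F.FT
  TF...F
  TTF.FT
  TF.FTT
  F...TT
  TF.FTT
Step 3: 8 trees catch fire, 11 burn out
  T....F
  F.....
  TF...F
  F...FT
  ....TT
  F...FT
Step 4: 5 trees catch fire, 8 burn out
  F.....
  ......
  F.....
  .....F
  ....FT
  .....F
Step 5: 1 trees catch fire, 5 burn out
  ......
  ......
  ......
  ......
  .....F
  ......
Step 6: 0 trees catch fire, 1 burn out
  ......
  ......
  ......
  ......
  ......
  ......

......
......
......
......
......
......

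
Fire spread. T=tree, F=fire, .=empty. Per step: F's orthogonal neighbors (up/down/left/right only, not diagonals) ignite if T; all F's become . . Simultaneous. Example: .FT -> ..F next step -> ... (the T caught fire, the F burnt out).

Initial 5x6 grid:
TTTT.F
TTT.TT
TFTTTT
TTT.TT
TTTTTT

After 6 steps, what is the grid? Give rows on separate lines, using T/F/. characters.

Step 1: 5 trees catch fire, 2 burn out
  TTTT..
  TFT.TF
  F.FTTT
  TFT.TT
  TTTTTT
Step 2: 9 trees catch fire, 5 burn out
  TFTT..
  F.F.F.
  ...FTF
  F.F.TT
  TFTTTT
Step 3: 6 trees catch fire, 9 burn out
  F.FT..
  ......
  ....F.
  ....TF
  F.FTTT
Step 4: 4 trees catch fire, 6 burn out
  ...F..
  ......
  ......
  ....F.
  ...FTF
Step 5: 1 trees catch fire, 4 burn out
  ......
  ......
  ......
  ......
  ....F.
Step 6: 0 trees catch fire, 1 burn out
  ......
  ......
  ......
  ......
  ......

......
......
......
......
......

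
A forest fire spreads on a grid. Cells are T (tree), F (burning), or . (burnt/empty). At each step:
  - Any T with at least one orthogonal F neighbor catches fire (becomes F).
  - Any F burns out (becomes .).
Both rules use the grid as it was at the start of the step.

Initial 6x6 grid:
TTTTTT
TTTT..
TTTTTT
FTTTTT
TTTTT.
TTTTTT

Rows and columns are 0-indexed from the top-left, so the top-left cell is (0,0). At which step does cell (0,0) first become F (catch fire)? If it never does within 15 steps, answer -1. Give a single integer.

Step 1: cell (0,0)='T' (+3 fires, +1 burnt)
Step 2: cell (0,0)='T' (+5 fires, +3 burnt)
Step 3: cell (0,0)='F' (+6 fires, +5 burnt)
  -> target ignites at step 3
Step 4: cell (0,0)='.' (+6 fires, +6 burnt)
Step 5: cell (0,0)='.' (+6 fires, +6 burnt)
Step 6: cell (0,0)='.' (+3 fires, +6 burnt)
Step 7: cell (0,0)='.' (+2 fires, +3 burnt)
Step 8: cell (0,0)='.' (+1 fires, +2 burnt)
Step 9: cell (0,0)='.' (+0 fires, +1 burnt)
  fire out at step 9

3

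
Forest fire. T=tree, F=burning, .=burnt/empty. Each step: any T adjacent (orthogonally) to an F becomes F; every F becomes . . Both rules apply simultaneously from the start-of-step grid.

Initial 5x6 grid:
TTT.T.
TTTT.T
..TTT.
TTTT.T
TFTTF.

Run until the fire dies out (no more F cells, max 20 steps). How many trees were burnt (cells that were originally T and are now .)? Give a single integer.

Answer: 17

Derivation:
Step 1: +4 fires, +2 burnt (F count now 4)
Step 2: +3 fires, +4 burnt (F count now 3)
Step 3: +2 fires, +3 burnt (F count now 2)
Step 4: +3 fires, +2 burnt (F count now 3)
Step 5: +2 fires, +3 burnt (F count now 2)
Step 6: +2 fires, +2 burnt (F count now 2)
Step 7: +1 fires, +2 burnt (F count now 1)
Step 8: +0 fires, +1 burnt (F count now 0)
Fire out after step 8
Initially T: 20, now '.': 27
Total burnt (originally-T cells now '.'): 17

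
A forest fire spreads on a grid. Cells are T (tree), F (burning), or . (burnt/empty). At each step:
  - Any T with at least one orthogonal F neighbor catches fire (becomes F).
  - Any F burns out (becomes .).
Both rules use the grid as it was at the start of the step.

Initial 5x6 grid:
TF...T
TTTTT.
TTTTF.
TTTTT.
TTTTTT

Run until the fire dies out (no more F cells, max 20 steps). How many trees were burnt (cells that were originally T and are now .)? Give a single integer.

Step 1: +5 fires, +2 burnt (F count now 5)
Step 2: +7 fires, +5 burnt (F count now 7)
Step 3: +5 fires, +7 burnt (F count now 5)
Step 4: +3 fires, +5 burnt (F count now 3)
Step 5: +1 fires, +3 burnt (F count now 1)
Step 6: +0 fires, +1 burnt (F count now 0)
Fire out after step 6
Initially T: 22, now '.': 29
Total burnt (originally-T cells now '.'): 21

Answer: 21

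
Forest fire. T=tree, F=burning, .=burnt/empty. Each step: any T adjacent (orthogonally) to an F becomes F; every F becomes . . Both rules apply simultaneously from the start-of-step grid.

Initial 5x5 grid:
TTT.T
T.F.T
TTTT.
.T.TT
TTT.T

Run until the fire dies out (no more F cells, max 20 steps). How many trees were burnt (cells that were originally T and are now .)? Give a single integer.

Step 1: +2 fires, +1 burnt (F count now 2)
Step 2: +3 fires, +2 burnt (F count now 3)
Step 3: +4 fires, +3 burnt (F count now 4)
Step 4: +3 fires, +4 burnt (F count now 3)
Step 5: +3 fires, +3 burnt (F count now 3)
Step 6: +0 fires, +3 burnt (F count now 0)
Fire out after step 6
Initially T: 17, now '.': 23
Total burnt (originally-T cells now '.'): 15

Answer: 15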